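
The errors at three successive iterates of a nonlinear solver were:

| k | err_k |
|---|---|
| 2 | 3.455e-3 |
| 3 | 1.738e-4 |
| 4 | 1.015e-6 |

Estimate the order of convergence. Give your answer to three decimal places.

p ≈ ln(err_4/err_3) / ln(err_3/err_2)
  = ln(1.015e-6/1.738e-4) / ln(1.738e-4/3.455e-3)
  = ln(0.00584005) / ln(0.0503039)
  = -5.143016 / -2.989673 ≈ 1.720260

1.720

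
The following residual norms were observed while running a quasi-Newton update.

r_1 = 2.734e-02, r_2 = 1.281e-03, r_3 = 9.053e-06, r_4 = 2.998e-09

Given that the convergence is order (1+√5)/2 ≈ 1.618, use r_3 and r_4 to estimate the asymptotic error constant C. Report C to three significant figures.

C ≈ r_4 / r_3^1.618
  = 2.998e-09 / (9.053e-06)^1.618
  = 2.998e-09 / 6.91975e-09 ≈ 0.43325

0.433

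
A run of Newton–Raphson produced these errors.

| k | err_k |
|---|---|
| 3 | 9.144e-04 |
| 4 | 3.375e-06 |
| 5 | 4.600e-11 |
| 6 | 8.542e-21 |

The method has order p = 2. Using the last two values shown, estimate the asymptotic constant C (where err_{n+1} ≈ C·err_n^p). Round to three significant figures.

C ≈ err_6 / err_5^2
  = 8.542e-21 / (4.600e-11)^2
  = 8.542e-21 / 2.116e-21 ≈ 4.0369

4.04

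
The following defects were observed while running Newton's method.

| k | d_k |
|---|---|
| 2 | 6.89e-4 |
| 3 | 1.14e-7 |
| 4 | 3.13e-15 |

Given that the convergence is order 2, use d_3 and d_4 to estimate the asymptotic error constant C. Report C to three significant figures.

0.241

C ≈ d_4 / d_3^2
  = 3.13e-15 / (1.14e-7)^2
  = 3.13e-15 / 1.2996e-14 ≈ 0.24084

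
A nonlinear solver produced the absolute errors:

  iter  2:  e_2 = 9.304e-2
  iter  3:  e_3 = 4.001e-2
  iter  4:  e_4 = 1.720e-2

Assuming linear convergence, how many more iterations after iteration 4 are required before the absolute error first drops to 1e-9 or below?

Rate ρ ≈ e_4/e_3 = 1.720e-2/4.001e-2 = 0.4299.
After j more steps, e_{4+j} ≈ 1.720e-2·ρ^j; need ρ^j ≤ 1e-9/1.720e-2 = 5.81395e-08.
j ≥ ln(5.81395e-08)/ln(0.4299) = -16.6604/-0.84420 = 19.735.
So 20 more iterations are needed.

20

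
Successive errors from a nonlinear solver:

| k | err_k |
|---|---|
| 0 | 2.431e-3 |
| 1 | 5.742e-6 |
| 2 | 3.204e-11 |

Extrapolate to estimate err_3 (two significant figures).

1.0e-21

First estimate the order: p ≈ ln(err_2/err_1) / ln(err_1/err_0) = ln(3.204e-11/5.742e-6)/ln(5.742e-6/2.431e-3) = ln(5.57994e-06)/ln(0.00236199) ≈ 2.0000.
Then err_3 ≈ err_2·(err_2/err_1)^p = 3.204e-11·(5.57994e-06)^2.0000 = 3.204e-11·3.11357e-11 ≈ 9.976e-22.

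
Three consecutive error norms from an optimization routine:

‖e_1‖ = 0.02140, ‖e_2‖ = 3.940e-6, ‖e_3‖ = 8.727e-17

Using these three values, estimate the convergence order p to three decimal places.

2.853

p ≈ ln(‖e_3‖/‖e_2‖) / ln(‖e_2‖/‖e_1‖)
  = ln(8.727e-17/3.940e-6) / ln(3.940e-6/0.02140)
  = ln(2.21497e-11) / ln(0.000184112)
  = -24.533197 / -8.599966 ≈ 2.852709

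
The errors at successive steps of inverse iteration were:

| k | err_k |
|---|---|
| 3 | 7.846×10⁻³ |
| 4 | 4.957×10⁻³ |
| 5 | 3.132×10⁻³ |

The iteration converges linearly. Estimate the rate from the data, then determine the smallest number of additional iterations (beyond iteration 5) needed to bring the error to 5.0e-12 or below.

Rate ρ ≈ err_5/err_4 = 3.132×10⁻³/4.957×10⁻³ = 0.6318.
After j more steps, err_{5+j} ≈ 3.132×10⁻³·ρ^j; need ρ^j ≤ 5.0e-12/3.132×10⁻³ = 1.59642e-09.
j ≥ ln(1.59642e-09)/ln(0.6318) = -20.2555/-0.45918 = 44.112.
So 45 more iterations are needed.

45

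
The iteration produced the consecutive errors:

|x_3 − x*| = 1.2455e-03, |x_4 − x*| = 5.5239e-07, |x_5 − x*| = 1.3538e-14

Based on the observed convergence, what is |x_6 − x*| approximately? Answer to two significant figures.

7.2e-32

First estimate the order: p ≈ ln(|x_5 − x*|/|x_4 − x*|) / ln(|x_4 − x*|/|x_3 − x*|) = ln(1.3538e-14/5.5239e-07)/ln(5.5239e-07/1.2455e-03) = ln(2.4508e-08)/ln(0.000443509) ≈ 2.2697.
Then |x_6 − x*| ≈ |x_5 − x*|·(|x_5 − x*|/|x_4 − x*|)^p = 1.3538e-14·(2.4508e-08)^2.2697 = 1.3538e-14·5.32123e-18 ≈ 7.204e-32.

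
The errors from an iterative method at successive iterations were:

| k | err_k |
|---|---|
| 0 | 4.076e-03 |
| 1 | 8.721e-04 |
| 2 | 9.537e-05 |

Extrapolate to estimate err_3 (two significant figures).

First estimate the order: p ≈ ln(err_2/err_1) / ln(err_1/err_0) = ln(9.537e-05/8.721e-04)/ln(8.721e-04/4.076e-03) = ln(0.109357)/ln(0.21396) ≈ 1.4353.
Then err_3 ≈ err_2·(err_2/err_1)^p = 9.537e-05·(0.109357)^1.4353 = 9.537e-05·0.0417308 ≈ 3.98e-06.

4.0e-6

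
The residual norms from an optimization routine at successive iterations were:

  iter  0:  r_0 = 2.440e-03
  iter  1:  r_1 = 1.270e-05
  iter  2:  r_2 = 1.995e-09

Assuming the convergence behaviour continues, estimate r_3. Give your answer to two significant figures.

First estimate the order: p ≈ ln(r_2/r_1) / ln(r_1/r_0) = ln(1.995e-09/1.270e-05)/ln(1.270e-05/2.440e-03) = ln(0.000157087)/ln(0.00520492) ≈ 1.6657.
Then r_3 ≈ r_2·(r_2/r_1)^p = 1.995e-09·(0.000157087)^1.6657 = 1.995e-09·4.61223e-07 ≈ 9.201e-16.

9.2e-16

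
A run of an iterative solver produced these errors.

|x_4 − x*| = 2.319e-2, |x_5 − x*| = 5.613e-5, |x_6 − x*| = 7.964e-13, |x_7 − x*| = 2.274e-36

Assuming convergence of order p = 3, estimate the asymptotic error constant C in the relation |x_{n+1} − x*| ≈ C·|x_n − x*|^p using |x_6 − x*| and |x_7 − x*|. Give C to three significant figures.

C ≈ |x_7 − x*| / |x_6 − x*|^3
  = 2.274e-36 / (7.964e-13)^3
  = 2.274e-36 / 5.05119e-37 ≈ 4.5019

4.50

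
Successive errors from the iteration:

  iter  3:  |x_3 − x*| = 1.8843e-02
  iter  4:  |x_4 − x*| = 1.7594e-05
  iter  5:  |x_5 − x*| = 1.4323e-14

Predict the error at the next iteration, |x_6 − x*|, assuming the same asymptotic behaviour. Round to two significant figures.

First estimate the order: p ≈ ln(|x_5 − x*|/|x_4 − x*|) / ln(|x_4 − x*|/|x_3 − x*|) = ln(1.4323e-14/1.7594e-05)/ln(1.7594e-05/1.8843e-02) = ln(8.14084e-10)/ln(0.000933715) ≈ 3.0000.
Then |x_6 − x*| ≈ |x_5 − x*|·(|x_5 − x*|/|x_4 − x*|)^p = 1.4323e-14·(8.14084e-10)^3.0000 = 1.4323e-14·5.3952e-28 ≈ 7.728e-42.

7.7e-42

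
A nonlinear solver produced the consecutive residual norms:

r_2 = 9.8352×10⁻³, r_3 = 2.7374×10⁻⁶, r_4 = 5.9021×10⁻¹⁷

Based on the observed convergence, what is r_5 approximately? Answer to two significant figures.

5.9e-49

First estimate the order: p ≈ ln(r_4/r_3) / ln(r_3/r_2) = ln(5.9021×10⁻¹⁷/2.7374×10⁻⁶)/ln(2.7374×10⁻⁶/9.8352×10⁻³) = ln(2.1561e-11)/ln(0.000278327) ≈ 3.0000.
Then r_5 ≈ r_4·(r_4/r_3)^p = 5.9021×10⁻¹⁷·(2.1561e-11)^3.0000 = 5.9021×10⁻¹⁷·1.00232e-32 ≈ 5.916e-49.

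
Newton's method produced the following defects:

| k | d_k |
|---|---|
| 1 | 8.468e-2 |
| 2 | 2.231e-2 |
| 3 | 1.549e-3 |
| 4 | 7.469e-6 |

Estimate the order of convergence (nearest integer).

2

Consecutive ratios: d_4/d_3 = 7.469e-6/1.549e-3 = 0.00482182, d_3/d_2 = 1.549e-3/2.231e-2 = 0.0694307.
p ≈ ln(0.00482182)/ln(0.0694307) = -5.3346/-2.6674 ≈ 2.00.
So the convergence is quadratic (order 2).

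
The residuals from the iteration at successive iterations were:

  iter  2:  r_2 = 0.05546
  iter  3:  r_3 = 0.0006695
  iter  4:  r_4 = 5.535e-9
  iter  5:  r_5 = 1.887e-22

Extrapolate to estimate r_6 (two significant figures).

First estimate the order: p ≈ ln(r_5/r_4) / ln(r_4/r_3) = ln(1.887e-22/5.535e-9)/ln(5.535e-9/0.0006695) = ln(3.40921e-14)/ln(8.26736e-06) ≈ 2.6497.
Then r_6 ≈ r_5·(r_5/r_4)^p = 1.887e-22·(3.40921e-14)^2.6497 = 1.887e-22·2.06811e-36 ≈ 3.903e-58.

3.9e-58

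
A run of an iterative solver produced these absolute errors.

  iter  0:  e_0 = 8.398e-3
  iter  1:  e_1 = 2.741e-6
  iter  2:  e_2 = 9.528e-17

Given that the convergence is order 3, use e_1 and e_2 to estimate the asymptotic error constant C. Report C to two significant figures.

C ≈ e_2 / e_1^3
  = 9.528e-17 / (2.741e-6)^3
  = 9.528e-17 / 2.05934e-17 ≈ 4.6267

4.6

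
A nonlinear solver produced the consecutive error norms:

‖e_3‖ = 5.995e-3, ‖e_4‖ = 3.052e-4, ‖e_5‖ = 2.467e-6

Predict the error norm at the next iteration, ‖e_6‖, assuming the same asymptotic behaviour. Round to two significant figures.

First estimate the order: p ≈ ln(‖e_5‖/‖e_4‖) / ln(‖e_4‖/‖e_3‖) = ln(2.467e-6/3.052e-4)/ln(3.052e-4/5.995e-3) = ln(0.00808322)/ln(0.0509091) ≈ 1.6180.
Then ‖e_6‖ ≈ ‖e_5‖·(‖e_5‖/‖e_4‖)^p = 2.467e-6·(0.00808322)^1.6180 = 2.467e-6·0.000411596 ≈ 1.015e-09.

1.0e-9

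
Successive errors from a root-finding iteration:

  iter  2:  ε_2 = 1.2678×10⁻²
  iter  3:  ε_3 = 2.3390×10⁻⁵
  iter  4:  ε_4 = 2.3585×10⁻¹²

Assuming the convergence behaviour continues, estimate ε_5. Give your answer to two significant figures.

First estimate the order: p ≈ ln(ε_4/ε_3) / ln(ε_3/ε_2) = ln(2.3585×10⁻¹²/2.3390×10⁻⁵)/ln(2.3390×10⁻⁵/1.2678×10⁻²) = ln(1.00834e-07)/ln(0.00184493) ≈ 2.5590.
Then ε_5 ≈ ε_4·(ε_4/ε_3)^p = 2.3585×10⁻¹²·(1.00834e-07)^2.5590 = 2.3585×10⁻¹²·1.24805e-18 ≈ 2.944e-30.

2.9e-30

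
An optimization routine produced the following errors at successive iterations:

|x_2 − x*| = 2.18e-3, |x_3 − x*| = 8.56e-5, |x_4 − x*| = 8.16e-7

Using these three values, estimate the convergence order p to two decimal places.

1.44

p ≈ ln(|x_4 − x*|/|x_3 − x*|) / ln(|x_3 − x*|/|x_2 − x*|)
  = ln(8.16e-7/8.56e-5) / ln(8.56e-5/2.18e-3)
  = ln(0.00953271) / ln(0.0392661)
  = -4.65303 / -3.23739 ≈ 1.43728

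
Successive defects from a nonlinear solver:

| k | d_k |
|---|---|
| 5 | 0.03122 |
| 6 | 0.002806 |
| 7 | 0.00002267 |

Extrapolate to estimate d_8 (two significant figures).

First estimate the order: p ≈ ln(d_7/d_6) / ln(d_6/d_5) = ln(0.00002267/0.002806)/ln(0.002806/0.03122) = ln(0.00807912)/ln(0.0898783) ≈ 1.9999.
Then d_8 ≈ d_7·(d_7/d_6)^p = 0.00002267·(0.00807912)^1.9999 = 0.00002267·6.53036e-05 ≈ 1.48e-09.

1.5e-9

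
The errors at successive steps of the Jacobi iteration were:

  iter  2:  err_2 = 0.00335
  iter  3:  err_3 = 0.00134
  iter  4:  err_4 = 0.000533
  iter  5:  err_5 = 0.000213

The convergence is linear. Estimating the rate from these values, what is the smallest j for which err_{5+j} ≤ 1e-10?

Rate ρ ≈ err_5/err_4 = 0.000213/0.000533 = 0.3996.
After j more steps, err_{5+j} ≈ 0.000213·ρ^j; need ρ^j ≤ 1e-10/0.000213 = 4.69484e-07.
j ≥ ln(4.69484e-07)/ln(0.3996) = -14.5716/-0.91729 = 15.885.
So 16 more iterations are needed.

16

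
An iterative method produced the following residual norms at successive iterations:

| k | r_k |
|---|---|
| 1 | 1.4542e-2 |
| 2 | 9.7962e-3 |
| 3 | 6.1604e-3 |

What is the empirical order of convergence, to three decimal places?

1.174

p ≈ ln(r_3/r_2) / ln(r_2/r_1)
  = ln(6.1604e-3/9.7962e-3) / ln(9.7962e-3/1.4542e-2)
  = ln(0.628856) / ln(0.673649)
  = -0.463853 / -0.395046 ≈ 1.174175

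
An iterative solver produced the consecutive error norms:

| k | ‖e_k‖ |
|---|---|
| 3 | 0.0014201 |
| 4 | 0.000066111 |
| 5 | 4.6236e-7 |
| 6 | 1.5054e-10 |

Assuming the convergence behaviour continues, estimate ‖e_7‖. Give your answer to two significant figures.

First estimate the order: p ≈ ln(‖e_6‖/‖e_5‖) / ln(‖e_5‖/‖e_4‖) = ln(1.5054e-10/4.6236e-7)/ln(4.6236e-7/0.000066111) = ln(0.00032559)/ln(0.00699369) ≈ 1.6180.
Then ‖e_7‖ ≈ ‖e_6‖·(‖e_6‖/‖e_5‖)^p = 1.5054e-10·(0.00032559)^1.6180 = 1.5054e-10·2.27773e-06 ≈ 3.429e-16.

3.4e-16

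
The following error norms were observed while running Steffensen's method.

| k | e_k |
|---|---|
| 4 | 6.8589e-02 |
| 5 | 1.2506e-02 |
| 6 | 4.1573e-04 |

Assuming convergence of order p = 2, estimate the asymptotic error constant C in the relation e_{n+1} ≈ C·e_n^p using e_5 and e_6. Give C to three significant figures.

C ≈ e_6 / e_5^2
  = 4.1573e-04 / (1.2506e-02)^2
  = 4.1573e-04 / 0.0001564 ≈ 2.6581

2.66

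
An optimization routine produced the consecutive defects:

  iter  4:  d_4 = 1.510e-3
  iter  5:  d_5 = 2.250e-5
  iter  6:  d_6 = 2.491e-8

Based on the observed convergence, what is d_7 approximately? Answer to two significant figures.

4.1e-13

First estimate the order: p ≈ ln(d_6/d_5) / ln(d_5/d_4) = ln(2.491e-8/2.250e-5)/ln(2.250e-5/1.510e-3) = ln(0.00110711)/ln(0.0149007) ≈ 1.6180.
Then d_7 ≈ d_6·(d_6/d_5)^p = 2.491e-8·(0.00110711)^1.6180 = 2.491e-8·1.65006e-05 ≈ 4.11e-13.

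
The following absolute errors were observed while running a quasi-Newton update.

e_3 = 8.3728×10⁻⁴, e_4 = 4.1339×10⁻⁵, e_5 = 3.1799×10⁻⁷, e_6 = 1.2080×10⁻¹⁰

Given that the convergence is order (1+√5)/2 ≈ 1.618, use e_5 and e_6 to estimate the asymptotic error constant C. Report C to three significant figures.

3.94

C ≈ e_6 / e_5^1.618
  = 1.2080×10⁻¹⁰ / (3.1799×10⁻⁷)^1.618
  = 1.2080×10⁻¹⁰ / 3.06835e-11 ≈ 3.937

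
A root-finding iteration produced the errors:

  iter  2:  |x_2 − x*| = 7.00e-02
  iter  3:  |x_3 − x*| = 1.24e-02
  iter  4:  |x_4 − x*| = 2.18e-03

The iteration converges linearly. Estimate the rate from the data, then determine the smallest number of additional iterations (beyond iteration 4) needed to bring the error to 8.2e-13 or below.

Rate ρ ≈ |x_4 − x*|/|x_3 − x*| = 2.18e-03/1.24e-02 = 0.1758.
After j more steps, |x_{4+j} − x*| ≈ 2.18e-03·ρ^j; need ρ^j ≤ 8.2e-13/2.18e-03 = 3.76147e-10.
j ≥ ln(3.76147e-10)/ln(0.1758) = -21.7010/-1.73841 = 12.483.
So 13 more iterations are needed.

13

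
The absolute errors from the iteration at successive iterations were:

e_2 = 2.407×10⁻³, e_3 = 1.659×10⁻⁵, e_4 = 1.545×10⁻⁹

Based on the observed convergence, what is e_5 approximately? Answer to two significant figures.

First estimate the order: p ≈ ln(e_4/e_3) / ln(e_3/e_2) = ln(1.545×10⁻⁹/1.659×10⁻⁵)/ln(1.659×10⁻⁵/2.407×10⁻³) = ln(9.31284e-05)/ln(0.0068924) ≈ 1.8648.
Then e_5 ≈ e_4·(e_4/e_3)^p = 1.545×10⁻⁹·(9.31284e-05)^1.8648 = 1.545×10⁻⁹·3.0419e-08 ≈ 4.7e-17.

4.7e-17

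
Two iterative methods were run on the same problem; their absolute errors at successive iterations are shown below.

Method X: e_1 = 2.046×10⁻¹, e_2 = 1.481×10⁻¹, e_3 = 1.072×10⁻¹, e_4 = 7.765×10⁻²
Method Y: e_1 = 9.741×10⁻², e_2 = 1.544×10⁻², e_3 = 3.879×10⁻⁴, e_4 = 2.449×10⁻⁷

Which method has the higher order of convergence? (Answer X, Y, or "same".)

Y

Method X: p ≈ ln(7.765×10⁻²/1.072×10⁻¹)/ln(1.072×10⁻¹/1.481×10⁻¹) ≈ 1.00.
Method Y: p ≈ ln(2.449×10⁻⁷/3.879×10⁻⁴)/ln(3.879×10⁻⁴/1.544×10⁻²) ≈ 2.00.
Method Y has the higher order (≈2.0 vs ≈1.0).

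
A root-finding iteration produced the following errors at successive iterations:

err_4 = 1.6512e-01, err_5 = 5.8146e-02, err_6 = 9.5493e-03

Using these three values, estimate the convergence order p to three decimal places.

1.731

p ≈ ln(err_6/err_5) / ln(err_5/err_4)
  = ln(9.5493e-03/5.8146e-02) / ln(5.8146e-02/1.6512e-01)
  = ln(0.16423) / ln(0.352144)
  = -1.806487 / -1.043715 ≈ 1.730824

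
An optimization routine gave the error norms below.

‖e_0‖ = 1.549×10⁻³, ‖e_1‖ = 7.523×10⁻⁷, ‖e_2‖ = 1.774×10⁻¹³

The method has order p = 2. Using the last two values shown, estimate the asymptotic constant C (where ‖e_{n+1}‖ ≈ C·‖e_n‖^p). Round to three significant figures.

0.313

C ≈ ‖e_2‖ / ‖e_1‖^2
  = 1.774×10⁻¹³ / (7.523×10⁻⁷)^2
  = 1.774×10⁻¹³ / 5.65955e-13 ≈ 0.31345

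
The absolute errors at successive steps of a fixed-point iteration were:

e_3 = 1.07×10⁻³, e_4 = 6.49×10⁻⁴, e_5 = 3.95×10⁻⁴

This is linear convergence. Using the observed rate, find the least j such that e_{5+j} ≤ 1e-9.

26

Rate ρ ≈ e_5/e_4 = 3.95×10⁻⁴/6.49×10⁻⁴ = 0.6086.
After j more steps, e_{5+j} ≈ 3.95×10⁻⁴·ρ^j; need ρ^j ≤ 1e-9/3.95×10⁻⁴ = 2.53165e-06.
j ≥ ln(2.53165e-06)/ln(0.6086) = -12.8866/-0.49659 = 25.950.
So 26 more iterations are needed.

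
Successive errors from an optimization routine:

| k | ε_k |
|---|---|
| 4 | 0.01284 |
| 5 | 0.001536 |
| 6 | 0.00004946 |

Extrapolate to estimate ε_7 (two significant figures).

First estimate the order: p ≈ ln(ε_6/ε_5) / ln(ε_5/ε_4) = ln(0.00004946/0.001536)/ln(0.001536/0.01284) = ln(0.0322005)/ln(0.119626) ≈ 1.6181.
Then ε_7 ≈ ε_6·(ε_6/ε_5)^p = 0.00004946·(0.0322005)^1.6181 = 0.00004946·0.00385099 ≈ 1.905e-07.

1.9e-7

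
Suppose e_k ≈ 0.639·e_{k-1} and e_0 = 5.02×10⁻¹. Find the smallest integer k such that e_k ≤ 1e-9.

45

After k steps, e_k ≈ 5.02×10⁻¹·0.639^k.
Need 0.639^k ≤ 1e-9/5.02×10⁻¹ = 1.99203e-09.
k ≥ ln(1.99203e-09)/ln(0.639) = -20.0341/-0.44785 = 44.734.
Smallest integer k = 45.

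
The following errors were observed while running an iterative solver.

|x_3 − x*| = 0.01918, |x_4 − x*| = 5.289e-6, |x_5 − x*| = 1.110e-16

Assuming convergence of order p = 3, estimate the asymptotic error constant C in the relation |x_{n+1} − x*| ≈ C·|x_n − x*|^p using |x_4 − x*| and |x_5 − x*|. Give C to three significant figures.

0.750

C ≈ |x_5 − x*| / |x_4 − x*|^3
  = 1.110e-16 / (5.289e-6)^3
  = 1.110e-16 / 1.47952e-16 ≈ 0.75024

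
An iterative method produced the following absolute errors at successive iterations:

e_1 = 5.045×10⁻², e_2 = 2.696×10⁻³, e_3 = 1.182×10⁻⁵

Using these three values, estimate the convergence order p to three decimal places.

p ≈ ln(e_3/e_2) / ln(e_2/e_1)
  = ln(1.182×10⁻⁵/2.696×10⁻³) / ln(2.696×10⁻³/5.045×10⁻²)
  = ln(0.00438427) / ln(0.053439)
  = -5.429732 / -2.929214 ≈ 1.853648

1.854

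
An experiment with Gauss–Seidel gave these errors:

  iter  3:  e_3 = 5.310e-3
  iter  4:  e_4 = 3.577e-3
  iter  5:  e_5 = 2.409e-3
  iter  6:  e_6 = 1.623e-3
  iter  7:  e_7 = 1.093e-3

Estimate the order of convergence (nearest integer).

1

Consecutive ratios: e_7/e_6 = 1.093e-3/1.623e-3 = 0.673444, e_6/e_5 = 1.623e-3/2.409e-3 = 0.673724.
p ≈ ln(0.673444)/ln(0.673724) = -0.3954/-0.3949 ≈ 1.00.
So the convergence is linear (order 1).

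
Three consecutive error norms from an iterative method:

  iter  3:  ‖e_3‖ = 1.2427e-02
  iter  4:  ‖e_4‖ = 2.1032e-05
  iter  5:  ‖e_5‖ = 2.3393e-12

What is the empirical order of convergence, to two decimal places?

p ≈ ln(‖e_5‖/‖e_4‖) / ln(‖e_4‖/‖e_3‖)
  = ln(2.3393e-12/2.1032e-05) / ln(2.1032e-05/1.2427e-02)
  = ln(1.11226e-07) / ln(0.00169244)
  = -16.01170 / -6.38158 ≈ 2.50905

2.51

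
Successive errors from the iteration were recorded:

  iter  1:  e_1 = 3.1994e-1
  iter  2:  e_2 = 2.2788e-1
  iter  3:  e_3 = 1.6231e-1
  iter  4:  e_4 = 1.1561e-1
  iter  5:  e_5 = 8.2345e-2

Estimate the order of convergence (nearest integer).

Consecutive ratios: e_5/e_4 = 8.2345e-2/1.1561e-1 = 0.712265, e_4/e_3 = 1.1561e-1/1.6231e-1 = 0.712279.
p ≈ ln(0.712265)/ln(0.712279) = -0.3393/-0.3393 ≈ 1.00.
So the convergence is linear (order 1).

1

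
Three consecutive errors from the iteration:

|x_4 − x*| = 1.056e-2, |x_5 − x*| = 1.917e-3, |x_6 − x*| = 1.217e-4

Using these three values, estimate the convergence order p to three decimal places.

p ≈ ln(|x_6 − x*|/|x_5 − x*|) / ln(|x_5 − x*|/|x_4 − x*|)
  = ln(1.217e-4/1.917e-3) / ln(1.917e-3/1.056e-2)
  = ln(0.0634846) / ln(0.181534)
  = -2.756958 / -1.706312 ≈ 1.615741

1.616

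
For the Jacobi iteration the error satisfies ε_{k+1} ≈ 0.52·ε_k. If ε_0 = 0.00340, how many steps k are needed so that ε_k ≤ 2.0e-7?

After k steps, ε_k ≈ 0.00340·0.52^k.
Need 0.52^k ≤ 2.0e-7/0.00340 = 5.88235e-05.
k ≥ ln(5.88235e-05)/ln(0.52) = -9.7410/-0.65393 = 14.896.
Smallest integer k = 15.

15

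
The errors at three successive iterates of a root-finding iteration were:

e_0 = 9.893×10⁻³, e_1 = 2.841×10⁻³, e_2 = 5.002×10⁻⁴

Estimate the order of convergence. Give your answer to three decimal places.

p ≈ ln(e_2/e_1) / ln(e_1/e_0)
  = ln(5.002×10⁻⁴/2.841×10⁻³) / ln(2.841×10⁻³/9.893×10⁻³)
  = ln(0.176065) / ln(0.287173)
  = -1.736902 / -1.247670 ≈ 1.392117

1.392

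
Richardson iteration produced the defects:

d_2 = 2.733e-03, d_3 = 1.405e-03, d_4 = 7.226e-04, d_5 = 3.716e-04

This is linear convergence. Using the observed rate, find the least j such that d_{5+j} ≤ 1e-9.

20

Rate ρ ≈ d_5/d_4 = 3.716e-04/7.226e-04 = 0.5143.
After j more steps, d_{5+j} ≈ 3.716e-04·ρ^j; need ρ^j ≤ 1e-9/3.716e-04 = 2.69107e-06.
j ≥ ln(2.69107e-06)/ln(0.5143) = -12.8256/-0.66495 = 19.288.
So 20 more iterations are needed.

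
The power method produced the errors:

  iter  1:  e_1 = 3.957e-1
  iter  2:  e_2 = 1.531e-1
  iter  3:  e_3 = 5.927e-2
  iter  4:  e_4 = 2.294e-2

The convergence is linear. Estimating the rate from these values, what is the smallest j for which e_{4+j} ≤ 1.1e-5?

Rate ρ ≈ e_4/e_3 = 2.294e-2/5.927e-2 = 0.3870.
After j more steps, e_{4+j} ≈ 2.294e-2·ρ^j; need ρ^j ≤ 1.1e-5/2.294e-2 = 0.000479512.
j ≥ ln(0.000479512)/ln(0.3870) = -7.6427/-0.94933 = 8.051.
So 9 more iterations are needed.

9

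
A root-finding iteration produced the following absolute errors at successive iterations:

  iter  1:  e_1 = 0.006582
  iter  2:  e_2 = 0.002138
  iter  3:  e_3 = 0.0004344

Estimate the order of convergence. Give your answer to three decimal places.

p ≈ ln(e_3/e_2) / ln(e_2/e_1)
  = ln(0.0004344/0.002138) / ln(0.002138/0.006582)
  = ln(0.203181) / ln(0.324825)
  = -1.593658 / -1.124469 ≈ 1.417254

1.417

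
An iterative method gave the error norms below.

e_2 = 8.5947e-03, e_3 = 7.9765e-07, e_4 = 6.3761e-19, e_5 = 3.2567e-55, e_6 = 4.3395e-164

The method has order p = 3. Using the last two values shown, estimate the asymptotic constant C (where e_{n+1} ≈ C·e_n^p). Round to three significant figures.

C ≈ e_6 / e_5^3
  = 4.3395e-164 / (3.2567e-55)^3
  = 4.3395e-164 / 3.45409e-164 ≈ 1.2563

1.26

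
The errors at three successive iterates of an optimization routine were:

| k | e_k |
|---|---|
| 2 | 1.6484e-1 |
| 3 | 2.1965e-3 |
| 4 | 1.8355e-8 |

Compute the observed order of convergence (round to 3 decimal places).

p ≈ ln(e_4/e_3) / ln(e_3/e_2)
  = ln(1.8355e-8/2.1965e-3) / ln(2.1965e-3/1.6484e-1)
  = ln(8.35648e-06) / ln(0.013325)
  = -11.692473 / -4.318113 ≈ 2.707774

2.708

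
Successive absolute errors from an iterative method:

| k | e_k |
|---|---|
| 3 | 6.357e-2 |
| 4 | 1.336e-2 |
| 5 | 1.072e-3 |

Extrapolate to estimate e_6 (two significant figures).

First estimate the order: p ≈ ln(e_5/e_4) / ln(e_4/e_3) = ln(1.072e-3/1.336e-2)/ln(1.336e-2/6.357e-2) = ln(0.0802395)/ln(0.210162) ≈ 1.6173.
Then e_6 ≈ e_5·(e_5/e_4)^p = 1.072e-3·(0.0802395)^1.6173 = 1.072e-3·0.016907 ≈ 1.812e-05.

1.8e-5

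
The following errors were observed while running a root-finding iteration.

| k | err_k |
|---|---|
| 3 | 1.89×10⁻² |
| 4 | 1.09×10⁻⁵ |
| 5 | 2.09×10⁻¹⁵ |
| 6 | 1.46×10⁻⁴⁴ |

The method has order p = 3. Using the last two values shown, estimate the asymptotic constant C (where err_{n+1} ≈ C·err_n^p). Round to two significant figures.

C ≈ err_6 / err_5^3
  = 1.46×10⁻⁴⁴ / (2.09×10⁻¹⁵)^3
  = 1.46×10⁻⁴⁴ / 9.12933e-45 ≈ 1.5992

1.6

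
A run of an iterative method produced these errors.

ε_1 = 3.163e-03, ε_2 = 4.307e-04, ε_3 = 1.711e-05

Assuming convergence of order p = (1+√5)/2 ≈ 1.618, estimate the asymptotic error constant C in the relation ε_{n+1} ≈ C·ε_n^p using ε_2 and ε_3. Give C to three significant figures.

C ≈ ε_3 / ε_2^1.618
  = 1.711e-05 / (4.307e-04)^1.618
  = 1.711e-05 / 3.58175e-06 ≈ 4.777

4.78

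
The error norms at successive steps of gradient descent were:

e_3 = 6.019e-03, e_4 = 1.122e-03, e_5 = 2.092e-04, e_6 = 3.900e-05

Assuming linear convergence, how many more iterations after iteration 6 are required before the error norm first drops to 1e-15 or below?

Rate ρ ≈ e_6/e_5 = 3.900e-05/2.092e-04 = 0.1864.
After j more steps, e_{6+j} ≈ 3.900e-05·ρ^j; need ρ^j ≤ 1e-15/3.900e-05 = 2.5641e-11.
j ≥ ln(2.5641e-11)/ln(0.1864) = -24.3868/-1.67986 = 14.517.
So 15 more iterations are needed.

15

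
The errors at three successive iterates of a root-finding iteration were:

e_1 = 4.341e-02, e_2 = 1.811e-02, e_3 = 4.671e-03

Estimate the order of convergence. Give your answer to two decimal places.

1.55

p ≈ ln(e_3/e_2) / ln(e_2/e_1)
  = ln(4.671e-03/1.811e-02) / ln(1.811e-02/4.341e-02)
  = ln(0.257924) / ln(0.417185)
  = -1.35509 / -0.87423 ≈ 1.55004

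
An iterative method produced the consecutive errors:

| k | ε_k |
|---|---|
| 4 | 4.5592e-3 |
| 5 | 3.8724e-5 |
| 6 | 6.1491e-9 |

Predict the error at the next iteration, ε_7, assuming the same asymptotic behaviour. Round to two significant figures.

First estimate the order: p ≈ ln(ε_6/ε_5) / ln(ε_5/ε_4) = ln(6.1491e-9/3.8724e-5)/ln(3.8724e-5/4.5592e-3) = ln(0.000158793)/ln(0.0084936) ≈ 1.8345.
Then ε_7 ≈ ε_6·(ε_6/ε_5)^p = 6.1491e-9·(0.000158793)^1.8345 = 6.1491e-9·1.07257e-07 ≈ 6.595e-16.

6.6e-16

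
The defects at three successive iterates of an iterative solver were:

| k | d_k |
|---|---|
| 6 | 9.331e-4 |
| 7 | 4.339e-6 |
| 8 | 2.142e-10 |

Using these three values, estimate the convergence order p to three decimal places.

p ≈ ln(d_8/d_7) / ln(d_7/d_6)
  = ln(2.142e-10/4.339e-6) / ln(4.339e-6/9.331e-4)
  = ln(4.93662e-05) / ln(0.00465009)
  = -9.916245 / -5.370869 ≈ 1.846302

1.846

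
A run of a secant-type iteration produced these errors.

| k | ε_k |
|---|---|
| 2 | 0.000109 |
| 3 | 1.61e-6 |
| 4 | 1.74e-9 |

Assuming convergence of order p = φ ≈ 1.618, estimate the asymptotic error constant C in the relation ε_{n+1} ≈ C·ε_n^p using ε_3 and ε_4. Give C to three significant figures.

C ≈ ε_4 / ε_3^1.618
  = 1.74e-9 / (1.61e-6)^1.618
  = 1.74e-9 / 4.23296e-10 ≈ 4.1106

4.11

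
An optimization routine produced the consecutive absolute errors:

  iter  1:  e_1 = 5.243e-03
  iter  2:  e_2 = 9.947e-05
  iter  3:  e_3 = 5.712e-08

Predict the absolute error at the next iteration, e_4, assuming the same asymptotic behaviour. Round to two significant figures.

4.5e-14

First estimate the order: p ≈ ln(e_3/e_2) / ln(e_2/e_1) = ln(5.712e-08/9.947e-05)/ln(9.947e-05/5.243e-03) = ln(0.000574243)/ln(0.018972) ≈ 1.8822.
Then e_4 ≈ e_3·(e_3/e_2)^p = 5.712e-08·(0.000574243)^1.8822 = 5.712e-08·7.94273e-07 ≈ 4.537e-14.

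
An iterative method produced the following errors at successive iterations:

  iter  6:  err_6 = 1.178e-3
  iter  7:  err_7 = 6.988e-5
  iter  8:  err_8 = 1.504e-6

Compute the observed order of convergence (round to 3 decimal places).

p ≈ ln(err_8/err_7) / ln(err_7/err_6)
  = ln(1.504e-6/6.988e-5) / ln(6.988e-5/1.178e-3)
  = ln(0.0215226) / ln(0.0593209)
  = -3.838652 / -2.824794 ≈ 1.358914

1.359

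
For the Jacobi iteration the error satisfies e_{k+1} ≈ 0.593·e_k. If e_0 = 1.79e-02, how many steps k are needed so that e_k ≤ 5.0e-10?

34

After k steps, e_k ≈ 1.79e-02·0.593^k.
Need 0.593^k ≤ 5.0e-10/1.79e-02 = 2.7933e-08.
k ≥ ln(2.7933e-08)/ln(0.593) = -17.3935/-0.52256 = 33.285.
Smallest integer k = 34.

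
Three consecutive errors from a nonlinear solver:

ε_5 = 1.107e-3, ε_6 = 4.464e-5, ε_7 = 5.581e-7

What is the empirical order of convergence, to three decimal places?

1.365

p ≈ ln(ε_7/ε_6) / ln(ε_6/ε_5)
  = ln(5.581e-7/4.464e-5) / ln(4.464e-5/1.107e-3)
  = ln(0.0125022) / ln(0.0403252)
  = -4.381851 / -3.210779 ≈ 1.364731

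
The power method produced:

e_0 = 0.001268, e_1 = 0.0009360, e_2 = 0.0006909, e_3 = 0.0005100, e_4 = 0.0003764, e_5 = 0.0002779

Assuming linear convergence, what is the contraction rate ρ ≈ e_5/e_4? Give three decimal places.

0.738

ρ ≈ e_5/e_4 = 0.0002779/0.0003764 = 0.73831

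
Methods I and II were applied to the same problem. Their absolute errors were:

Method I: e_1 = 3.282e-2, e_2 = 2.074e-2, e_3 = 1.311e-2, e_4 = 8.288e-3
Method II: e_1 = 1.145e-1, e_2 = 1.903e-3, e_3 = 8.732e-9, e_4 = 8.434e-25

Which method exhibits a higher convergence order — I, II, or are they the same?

II

Method I: p ≈ ln(8.288e-3/1.311e-2)/ln(1.311e-2/2.074e-2) ≈ 1.00.
Method II: p ≈ ln(8.434e-25/8.732e-9)/ln(8.732e-9/1.903e-3) ≈ 3.00.
Method II has the higher order (≈3.0 vs ≈1.0).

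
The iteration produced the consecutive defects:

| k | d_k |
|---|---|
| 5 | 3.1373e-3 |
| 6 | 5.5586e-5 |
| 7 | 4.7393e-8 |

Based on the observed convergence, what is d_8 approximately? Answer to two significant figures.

2.0e-13

First estimate the order: p ≈ ln(d_7/d_6) / ln(d_6/d_5) = ln(4.7393e-8/5.5586e-5)/ln(5.5586e-5/3.1373e-3) = ln(0.000852607)/ln(0.0177178) ≈ 1.7523.
Then d_8 ≈ d_7·(d_7/d_6)^p = 4.7393e-8·(0.000852607)^1.7523 = 4.7393e-8·4.18554e-06 ≈ 1.984e-13.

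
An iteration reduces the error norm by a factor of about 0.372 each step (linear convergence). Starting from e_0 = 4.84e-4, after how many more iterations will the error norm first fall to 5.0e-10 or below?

14

After k steps, e_k ≈ 4.84e-4·0.372^k.
Need 0.372^k ≤ 5.0e-10/4.84e-4 = 1.03306e-06.
k ≥ ln(1.03306e-06)/ln(0.372) = -13.7830/-0.98886 = 13.938.
Smallest integer k = 14.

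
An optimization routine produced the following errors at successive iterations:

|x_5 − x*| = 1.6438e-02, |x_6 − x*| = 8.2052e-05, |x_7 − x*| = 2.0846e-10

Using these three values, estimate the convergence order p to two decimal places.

2.43

p ≈ ln(|x_7 − x*|/|x_6 − x*|) / ln(|x_6 − x*|/|x_5 − x*|)
  = ln(2.0846e-10/8.2052e-05) / ln(8.2052e-05/1.6438e-02)
  = ln(2.54058e-06) / ln(0.0049916)
  = -12.88312 / -5.30000 ≈ 2.43078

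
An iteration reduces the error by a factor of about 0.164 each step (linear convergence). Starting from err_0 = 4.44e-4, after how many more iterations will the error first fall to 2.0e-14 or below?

After k steps, err_k ≈ 4.44e-4·0.164^k.
Need 0.164^k ≤ 2.0e-14/4.44e-4 = 4.5045e-11.
k ≥ ln(4.5045e-11)/ln(0.164) = -23.8234/-1.80789 = 13.177.
Smallest integer k = 14.

14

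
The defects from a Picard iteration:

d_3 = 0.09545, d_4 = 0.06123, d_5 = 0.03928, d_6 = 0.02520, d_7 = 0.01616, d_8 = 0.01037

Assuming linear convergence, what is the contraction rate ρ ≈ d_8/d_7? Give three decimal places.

0.642

ρ ≈ d_8/d_7 = 0.01037/0.01616 = 0.64171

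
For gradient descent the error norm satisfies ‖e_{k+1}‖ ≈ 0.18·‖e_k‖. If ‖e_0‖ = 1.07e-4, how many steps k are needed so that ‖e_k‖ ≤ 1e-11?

10

After k steps, ‖e_k‖ ≈ 1.07e-4·0.18^k.
Need 0.18^k ≤ 1e-11/1.07e-4 = 9.34579e-08.
k ≥ ln(9.34579e-08)/ln(0.18) = -16.1858/-1.71480 = 9.439.
Smallest integer k = 10.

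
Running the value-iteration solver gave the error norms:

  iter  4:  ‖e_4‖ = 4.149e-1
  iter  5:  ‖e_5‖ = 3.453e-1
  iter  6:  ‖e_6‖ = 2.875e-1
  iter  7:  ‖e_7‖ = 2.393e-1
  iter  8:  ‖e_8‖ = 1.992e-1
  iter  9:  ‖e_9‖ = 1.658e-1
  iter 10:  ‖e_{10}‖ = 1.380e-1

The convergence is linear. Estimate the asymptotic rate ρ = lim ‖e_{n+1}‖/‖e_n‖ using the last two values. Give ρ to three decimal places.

0.832

ρ ≈ ‖e_{10}‖/‖e_9‖ = 1.380e-1/1.658e-1 = 0.83233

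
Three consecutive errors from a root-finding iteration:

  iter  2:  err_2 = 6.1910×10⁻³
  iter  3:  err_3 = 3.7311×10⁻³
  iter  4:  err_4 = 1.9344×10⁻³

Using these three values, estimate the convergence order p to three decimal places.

p ≈ ln(err_4/err_3) / ln(err_3/err_2)
  = ln(1.9344×10⁻³/3.7311×10⁻³) / ln(3.7311×10⁻³/6.1910×10⁻³)
  = ln(0.518453) / ln(0.602665)
  = -0.656906 / -0.506394 ≈ 1.297223

1.297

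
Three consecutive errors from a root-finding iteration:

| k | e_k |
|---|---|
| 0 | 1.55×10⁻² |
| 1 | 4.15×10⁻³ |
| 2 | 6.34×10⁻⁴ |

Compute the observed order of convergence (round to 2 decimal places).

1.43

p ≈ ln(e_2/e_1) / ln(e_1/e_0)
  = ln(6.34×10⁻⁴/4.15×10⁻³) / ln(4.15×10⁻³/1.55×10⁻²)
  = ln(0.152771) / ln(0.267742)
  = -1.87882 / -1.31773 ≈ 1.42580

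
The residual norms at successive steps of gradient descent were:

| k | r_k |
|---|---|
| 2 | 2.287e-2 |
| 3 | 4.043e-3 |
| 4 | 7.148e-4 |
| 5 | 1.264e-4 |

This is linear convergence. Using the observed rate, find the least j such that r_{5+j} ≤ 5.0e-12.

10

Rate ρ ≈ r_5/r_4 = 1.264e-4/7.148e-4 = 0.1768.
After j more steps, r_{5+j} ≈ 1.264e-4·ρ^j; need ρ^j ≤ 5.0e-12/1.264e-4 = 3.9557e-08.
j ≥ ln(3.9557e-08)/ln(0.1768) = -17.0455/-1.73274 = 9.837.
So 10 more iterations are needed.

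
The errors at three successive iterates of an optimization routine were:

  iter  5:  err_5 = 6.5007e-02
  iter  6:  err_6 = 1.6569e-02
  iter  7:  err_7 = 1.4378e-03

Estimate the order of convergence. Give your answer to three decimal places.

1.788

p ≈ ln(err_7/err_6) / ln(err_6/err_5)
  = ln(1.4378e-03/1.6569e-02) / ln(1.6569e-02/6.5007e-02)
  = ln(0.0867765) / ln(0.25488)
  = -2.444419 / -1.366962 ≈ 1.788213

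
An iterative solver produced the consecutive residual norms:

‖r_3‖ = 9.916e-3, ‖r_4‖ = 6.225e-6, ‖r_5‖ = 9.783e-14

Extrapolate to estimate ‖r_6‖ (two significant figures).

First estimate the order: p ≈ ln(‖r_5‖/‖r_4‖) / ln(‖r_4‖/‖r_3‖) = ln(9.783e-14/6.225e-6)/ln(6.225e-6/9.916e-3) = ln(1.57157e-08)/ln(0.000627773) ≈ 2.4370.
Then ‖r_6‖ ≈ ‖r_5‖·(‖r_5‖/‖r_4‖)^p = 9.783e-14·(1.57157e-08)^2.4370 = 9.783e-14·9.60429e-20 ≈ 9.396e-33.

9.4e-33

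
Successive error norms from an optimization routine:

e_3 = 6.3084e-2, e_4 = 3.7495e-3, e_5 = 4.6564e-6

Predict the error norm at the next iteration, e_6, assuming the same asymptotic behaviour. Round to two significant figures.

6.0e-13

First estimate the order: p ≈ ln(e_5/e_4) / ln(e_4/e_3) = ln(4.6564e-6/3.7495e-3)/ln(3.7495e-3/6.3084e-2) = ln(0.00124187)/ln(0.0594366) ≈ 2.3704.
Then e_6 ≈ e_5·(e_5/e_4)^p = 4.6564e-6·(0.00124187)^2.3704 = 4.6564e-6·1.29359e-07 ≈ 6.023e-13.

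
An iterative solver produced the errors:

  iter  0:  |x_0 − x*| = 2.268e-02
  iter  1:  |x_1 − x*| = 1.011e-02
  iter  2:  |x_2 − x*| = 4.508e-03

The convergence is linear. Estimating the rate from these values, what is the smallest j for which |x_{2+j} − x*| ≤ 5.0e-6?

9

Rate ρ ≈ |x_2 − x*|/|x_1 − x*| = 4.508e-03/1.011e-02 = 0.4459.
After j more steps, |x_{2+j} − x*| ≈ 4.508e-03·ρ^j; need ρ^j ≤ 5.0e-6/4.508e-03 = 0.00110914.
j ≥ ln(0.00110914)/ln(0.4459) = -6.8042/-0.80766 = 8.425.
So 9 more iterations are needed.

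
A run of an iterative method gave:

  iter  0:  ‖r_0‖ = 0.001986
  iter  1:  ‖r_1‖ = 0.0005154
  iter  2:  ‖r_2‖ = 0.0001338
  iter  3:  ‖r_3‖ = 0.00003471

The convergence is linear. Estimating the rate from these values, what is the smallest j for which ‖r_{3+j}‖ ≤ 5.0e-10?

9

Rate ρ ≈ ‖r_3‖/‖r_2‖ = 0.00003471/0.0001338 = 0.2594.
After j more steps, ‖r_{3+j}‖ ≈ 0.00003471·ρ^j; need ρ^j ≤ 5.0e-10/0.00003471 = 1.44051e-05.
j ≥ ln(1.44051e-05)/ln(0.2594) = -11.1479/-1.34938 = 8.261.
So 9 more iterations are needed.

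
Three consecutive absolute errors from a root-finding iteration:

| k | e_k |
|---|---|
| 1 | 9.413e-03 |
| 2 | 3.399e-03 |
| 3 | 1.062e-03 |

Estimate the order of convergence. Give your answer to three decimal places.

p ≈ ln(e_3/e_2) / ln(e_2/e_1)
  = ln(1.062e-03/3.399e-03) / ln(3.399e-03/9.413e-03)
  = ln(0.312445) / ln(0.361096)
  = -1.163327 / -1.018611 ≈ 1.142072

1.142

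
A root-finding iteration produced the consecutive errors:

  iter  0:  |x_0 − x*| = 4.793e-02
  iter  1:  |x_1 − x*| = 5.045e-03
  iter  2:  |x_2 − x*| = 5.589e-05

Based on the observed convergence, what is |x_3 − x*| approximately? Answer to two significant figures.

6.9e-9

First estimate the order: p ≈ ln(|x_2 − x*|/|x_1 − x*|) / ln(|x_1 − x*|/|x_0 − x*|) = ln(5.589e-05/5.045e-03)/ln(5.045e-03/4.793e-02) = ln(0.0110783)/ln(0.105258) ≈ 2.0000.
Then |x_3 − x*| ≈ |x_2 − x*|·(|x_2 − x*|/|x_1 − x*|)^p = 5.589e-05·(0.0110783)^2.0000 = 5.589e-05·0.000122729 ≈ 6.859e-09.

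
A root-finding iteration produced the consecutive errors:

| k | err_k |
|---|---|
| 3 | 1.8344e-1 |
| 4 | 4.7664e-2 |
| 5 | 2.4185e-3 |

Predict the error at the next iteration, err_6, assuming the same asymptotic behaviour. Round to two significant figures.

First estimate the order: p ≈ ln(err_5/err_4) / ln(err_4/err_3) = ln(2.4185e-3/4.7664e-2)/ln(4.7664e-2/1.8344e-1) = ln(0.0507406)/ln(0.259834) ≈ 2.2119.
Then err_6 ≈ err_5·(err_5/err_4)^p = 2.4185e-3·(0.0507406)^2.2119 = 2.4185e-3·0.00136891 ≈ 3.311e-06.

3.3e-6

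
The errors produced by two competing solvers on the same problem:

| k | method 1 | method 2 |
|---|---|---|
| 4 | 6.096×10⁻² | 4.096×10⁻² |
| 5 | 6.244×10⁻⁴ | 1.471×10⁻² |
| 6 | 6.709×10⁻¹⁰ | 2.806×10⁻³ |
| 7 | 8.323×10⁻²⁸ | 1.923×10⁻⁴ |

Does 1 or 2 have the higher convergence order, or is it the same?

1

Method 1: p ≈ ln(8.323×10⁻²⁸/6.709×10⁻¹⁰)/ln(6.709×10⁻¹⁰/6.244×10⁻⁴) ≈ 3.00.
Method 2: p ≈ ln(1.923×10⁻⁴/2.806×10⁻³)/ln(2.806×10⁻³/1.471×10⁻²) ≈ 1.62.
Method 1 has the higher order (≈3.0 vs ≈1.6).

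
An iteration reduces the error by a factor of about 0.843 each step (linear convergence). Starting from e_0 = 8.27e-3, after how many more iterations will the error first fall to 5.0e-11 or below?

After k steps, e_k ≈ 8.27e-3·0.843^k.
Need 0.843^k ≤ 5.0e-11/8.27e-3 = 6.04595e-09.
k ≥ ln(6.04595e-09)/ln(0.843) = -18.9239/-0.17079 = 110.802.
Smallest integer k = 111.

111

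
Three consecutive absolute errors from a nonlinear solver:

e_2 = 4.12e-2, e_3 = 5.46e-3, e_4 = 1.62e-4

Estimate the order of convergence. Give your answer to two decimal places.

1.74

p ≈ ln(e_4/e_3) / ln(e_3/e_2)
  = ln(1.62e-4/5.46e-3) / ln(5.46e-3/4.12e-2)
  = ln(0.0296703) / ln(0.132524)
  = -3.51761 / -2.02099 ≈ 1.74054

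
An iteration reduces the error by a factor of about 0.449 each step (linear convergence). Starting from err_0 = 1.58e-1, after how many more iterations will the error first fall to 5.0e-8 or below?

After k steps, err_k ≈ 1.58e-1·0.449^k.
Need 0.449^k ≤ 5.0e-8/1.58e-1 = 3.16456e-07.
k ≥ ln(3.16456e-07)/ln(0.449) = -14.9661/-0.80073 = 18.691.
Smallest integer k = 19.

19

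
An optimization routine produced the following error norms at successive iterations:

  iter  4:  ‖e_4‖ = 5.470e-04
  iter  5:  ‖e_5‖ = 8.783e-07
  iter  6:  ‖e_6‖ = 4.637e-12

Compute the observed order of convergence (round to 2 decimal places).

1.89

p ≈ ln(‖e_6‖/‖e_5‖) / ln(‖e_5‖/‖e_4‖)
  = ln(4.637e-12/8.783e-07) / ln(8.783e-07/5.470e-04)
  = ln(5.27952e-06) / ln(0.00160567)
  = -12.15168 / -6.43421 ≈ 1.88860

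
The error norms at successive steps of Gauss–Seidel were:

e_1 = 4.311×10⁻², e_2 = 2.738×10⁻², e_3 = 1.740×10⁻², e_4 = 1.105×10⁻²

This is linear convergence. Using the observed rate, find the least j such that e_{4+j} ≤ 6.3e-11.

Rate ρ ≈ e_4/e_3 = 1.105×10⁻²/1.740×10⁻² = 0.6351.
After j more steps, e_{4+j} ≈ 1.105×10⁻²·ρ^j; need ρ^j ≤ 6.3e-11/1.105×10⁻² = 5.70136e-09.
j ≥ ln(5.70136e-09)/ln(0.6351) = -18.9826/-0.45397 = 41.815.
So 42 more iterations are needed.

42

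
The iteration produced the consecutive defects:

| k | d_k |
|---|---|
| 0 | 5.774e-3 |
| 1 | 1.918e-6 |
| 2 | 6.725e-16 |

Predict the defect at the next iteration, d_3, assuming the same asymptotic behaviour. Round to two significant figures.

First estimate the order: p ≈ ln(d_2/d_1) / ln(d_1/d_0) = ln(6.725e-16/1.918e-6)/ln(1.918e-6/5.774e-3) = ln(3.50626e-10)/ln(0.000332179) ≈ 2.7181.
Then d_3 ≈ d_2·(d_2/d_1)^p = 6.725e-16·(3.50626e-10)^2.7181 = 6.725e-16·1.99499e-26 ≈ 1.342e-41.

1.3e-41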